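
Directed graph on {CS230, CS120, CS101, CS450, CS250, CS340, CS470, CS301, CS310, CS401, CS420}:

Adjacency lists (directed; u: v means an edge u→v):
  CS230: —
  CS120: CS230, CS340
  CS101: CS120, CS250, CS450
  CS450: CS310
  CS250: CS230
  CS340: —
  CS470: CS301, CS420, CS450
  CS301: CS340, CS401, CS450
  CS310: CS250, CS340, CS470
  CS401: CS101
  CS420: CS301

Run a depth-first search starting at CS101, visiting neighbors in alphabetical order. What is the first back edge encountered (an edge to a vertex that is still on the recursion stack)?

DFS from CS101 (visiting neighbors in alphabetical order); mark gray on enter, black on exit:
CS101 gray
  CS120 gray
    CS230 gray
    CS230 black
    CS340 gray
    CS340 black
  CS120 black
  CS250 gray
    CS250→CS230: CS230 black — skip
  CS250 black
  CS450 gray
    CS310 gray
      CS310→CS250: CS250 black — skip
      CS310→CS340: CS340 black — skip
      CS470 gray
        CS301 gray
          CS301→CS340: CS340 black — skip
          CS401 gray
            CS401→CS101: CS101 is gray → back edge
First back edge: CS401 → CS101.

CS401→CS101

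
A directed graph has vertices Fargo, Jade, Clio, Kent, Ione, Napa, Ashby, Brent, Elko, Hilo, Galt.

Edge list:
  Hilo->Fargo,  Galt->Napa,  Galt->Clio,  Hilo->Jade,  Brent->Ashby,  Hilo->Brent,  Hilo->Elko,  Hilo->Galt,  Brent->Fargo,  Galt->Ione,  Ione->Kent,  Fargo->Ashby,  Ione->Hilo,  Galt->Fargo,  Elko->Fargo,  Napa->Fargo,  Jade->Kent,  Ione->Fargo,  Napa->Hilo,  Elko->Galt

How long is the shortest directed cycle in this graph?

For each vertex v, BFS finds the shortest path from v back to v.
The shortest such closed walk is Hilo → Galt → Napa → Hilo, length 3.

3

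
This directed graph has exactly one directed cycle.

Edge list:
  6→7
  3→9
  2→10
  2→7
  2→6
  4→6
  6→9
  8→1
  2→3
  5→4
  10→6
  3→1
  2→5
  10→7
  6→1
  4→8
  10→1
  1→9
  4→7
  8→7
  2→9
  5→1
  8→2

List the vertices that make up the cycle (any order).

2, 4, 5, 8

DFS with gray/black marking from 8:
8 gray
  1 gray
    9 gray
    9 black
  1 black
  2 gray
    5 gray
      4 gray
        7 gray
        7 black
        6 gray
          6→7: 7 black — skip
          6→1: 1 black — skip
          6→9: 9 black — skip
        6 black
        4→8: 8 is gray → back edge
Back edge closes the cycle 8 → 2 → 5 → 4 → 8; its vertices are {2, 4, 5, 8}.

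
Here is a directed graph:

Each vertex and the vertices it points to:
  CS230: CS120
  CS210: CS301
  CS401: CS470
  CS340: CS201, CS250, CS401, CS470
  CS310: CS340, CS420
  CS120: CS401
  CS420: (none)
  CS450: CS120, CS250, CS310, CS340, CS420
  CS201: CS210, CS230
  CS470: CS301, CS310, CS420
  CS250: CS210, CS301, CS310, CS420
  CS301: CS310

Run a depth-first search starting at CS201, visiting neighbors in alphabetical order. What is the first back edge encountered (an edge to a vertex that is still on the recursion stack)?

DFS from CS201 (visiting neighbors in alphabetical order); mark gray on enter, black on exit:
CS201 gray
  CS210 gray
    CS301 gray
      CS310 gray
        CS340 gray
          CS340→CS201: CS201 is gray → back edge
First back edge: CS340 → CS201.

CS340->CS201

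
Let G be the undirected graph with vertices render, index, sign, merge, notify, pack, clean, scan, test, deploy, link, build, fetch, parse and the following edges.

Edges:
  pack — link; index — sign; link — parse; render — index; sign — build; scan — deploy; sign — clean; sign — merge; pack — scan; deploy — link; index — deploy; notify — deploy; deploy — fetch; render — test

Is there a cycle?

DFS, tracking each vertex's parent; an edge to a visited non-parent vertex closes a cycle.
Start from scan:
visit scan (parent –)
  visit deploy (parent scan)
    visit notify (parent deploy)
      notify–deploy: parent, skip
    visit link (parent deploy)
      link–deploy: parent, skip
      visit parse (parent link)
        parse–link: parent, skip
      visit pack (parent link)
        pack–link: parent, skip
        pack–scan: scan visited and ≠ parent → cycle
Cycle: scan – deploy – link – pack – scan.

Yes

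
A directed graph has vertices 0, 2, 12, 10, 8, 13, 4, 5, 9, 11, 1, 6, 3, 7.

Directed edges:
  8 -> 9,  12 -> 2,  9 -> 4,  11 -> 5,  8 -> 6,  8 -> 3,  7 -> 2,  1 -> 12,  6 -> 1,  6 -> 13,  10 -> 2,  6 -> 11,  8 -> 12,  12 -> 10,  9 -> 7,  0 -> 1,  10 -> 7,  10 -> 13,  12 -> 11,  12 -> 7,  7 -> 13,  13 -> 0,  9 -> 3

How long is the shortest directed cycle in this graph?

5

For each vertex v, BFS finds the shortest path from v back to v.
The shortest such closed walk is 12 → 10 → 13 → 0 → 1 → 12, length 5.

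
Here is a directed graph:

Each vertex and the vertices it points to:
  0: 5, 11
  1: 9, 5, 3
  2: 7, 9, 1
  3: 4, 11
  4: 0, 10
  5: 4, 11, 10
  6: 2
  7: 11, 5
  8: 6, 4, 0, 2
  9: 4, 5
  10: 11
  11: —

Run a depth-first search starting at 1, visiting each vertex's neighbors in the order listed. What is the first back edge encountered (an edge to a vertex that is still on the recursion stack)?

DFS from 1 (visiting each vertex's neighbors in the order listed); mark gray on enter, black on exit:
1 gray
  9 gray
    4 gray
      0 gray
        5 gray
          5→4: 4 is gray → back edge
First back edge: 5 → 4.

5→4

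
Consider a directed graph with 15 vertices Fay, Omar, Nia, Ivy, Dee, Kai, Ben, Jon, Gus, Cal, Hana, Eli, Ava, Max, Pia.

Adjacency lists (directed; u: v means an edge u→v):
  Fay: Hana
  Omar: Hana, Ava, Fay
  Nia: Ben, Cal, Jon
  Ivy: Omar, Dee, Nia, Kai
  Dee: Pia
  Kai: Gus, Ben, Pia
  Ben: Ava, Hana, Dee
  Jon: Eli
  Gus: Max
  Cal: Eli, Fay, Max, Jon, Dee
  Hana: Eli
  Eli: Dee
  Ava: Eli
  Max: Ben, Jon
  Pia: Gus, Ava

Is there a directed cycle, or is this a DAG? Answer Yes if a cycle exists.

DFS with white/gray/black marking, starting from Gus:
Gus gray
  Max gray
    Ben gray
      Ava gray
        Eli gray
          Dee gray
            Pia gray
              Pia→Gus: Gus is gray → back edge
Back edge found, so a cycle exists: Gus → Max → Ben → Ava → Eli → Dee → Pia → Gus.

Yes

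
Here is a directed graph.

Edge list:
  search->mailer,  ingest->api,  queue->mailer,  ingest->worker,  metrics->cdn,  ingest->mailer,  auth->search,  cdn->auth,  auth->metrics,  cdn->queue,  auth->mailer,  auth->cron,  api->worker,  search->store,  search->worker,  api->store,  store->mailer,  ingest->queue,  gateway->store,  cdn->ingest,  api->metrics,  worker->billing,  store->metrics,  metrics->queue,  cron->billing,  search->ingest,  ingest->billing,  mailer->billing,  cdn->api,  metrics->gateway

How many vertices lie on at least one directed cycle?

8

A vertex is on a directed cycle iff it belongs to a strongly connected component of size ≥ 2 (or has a self-loop).
The vertices on cycles are {api, cdn, auth, store, ingest, search, gateway, metrics} — 8 in total.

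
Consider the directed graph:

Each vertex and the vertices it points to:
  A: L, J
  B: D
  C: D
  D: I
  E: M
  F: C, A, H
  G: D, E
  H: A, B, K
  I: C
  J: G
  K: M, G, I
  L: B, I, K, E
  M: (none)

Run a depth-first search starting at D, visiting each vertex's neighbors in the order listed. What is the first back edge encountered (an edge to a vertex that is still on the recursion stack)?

C→D

DFS from D (visiting each vertex's neighbors in the order listed); mark gray on enter, black on exit:
D gray
  I gray
    C gray
      C→D: D is gray → back edge
First back edge: C → D.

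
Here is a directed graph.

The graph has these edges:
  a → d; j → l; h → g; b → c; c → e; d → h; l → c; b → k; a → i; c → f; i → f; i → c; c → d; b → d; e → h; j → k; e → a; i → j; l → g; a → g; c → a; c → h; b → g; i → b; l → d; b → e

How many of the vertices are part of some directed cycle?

A vertex is on a directed cycle iff it belongs to a strongly connected component of size ≥ 2 (or has a self-loop).
The vertices on cycles are {a, b, c, e, i, j, l} — 7 in total.

7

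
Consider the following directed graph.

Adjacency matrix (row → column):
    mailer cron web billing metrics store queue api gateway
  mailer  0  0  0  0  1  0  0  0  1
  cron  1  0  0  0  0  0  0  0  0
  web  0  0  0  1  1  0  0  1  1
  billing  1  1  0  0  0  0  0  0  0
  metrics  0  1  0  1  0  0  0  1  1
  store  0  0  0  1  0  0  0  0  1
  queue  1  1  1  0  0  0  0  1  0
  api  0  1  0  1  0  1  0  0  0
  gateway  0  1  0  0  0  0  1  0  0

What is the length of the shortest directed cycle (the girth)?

For each vertex v, BFS finds the shortest path from v back to v.
The shortest such closed walk is queue → mailer → gateway → queue, length 3.

3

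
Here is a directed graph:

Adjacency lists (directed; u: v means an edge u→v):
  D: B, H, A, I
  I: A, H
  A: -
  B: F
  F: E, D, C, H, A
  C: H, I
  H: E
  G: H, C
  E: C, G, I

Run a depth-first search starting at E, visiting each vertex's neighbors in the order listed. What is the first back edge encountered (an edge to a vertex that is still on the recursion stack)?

H→E

DFS from E (visiting each vertex's neighbors in the order listed); mark gray on enter, black on exit:
E gray
  C gray
    H gray
      H→E: E is gray → back edge
First back edge: H → E.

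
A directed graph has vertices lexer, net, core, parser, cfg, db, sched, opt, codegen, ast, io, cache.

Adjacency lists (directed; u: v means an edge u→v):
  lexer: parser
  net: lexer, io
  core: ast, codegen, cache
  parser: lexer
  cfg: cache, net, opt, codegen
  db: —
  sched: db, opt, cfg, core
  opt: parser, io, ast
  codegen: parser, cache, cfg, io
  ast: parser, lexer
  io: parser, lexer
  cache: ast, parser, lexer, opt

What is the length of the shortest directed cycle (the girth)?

For each vertex v, BFS finds the shortest path from v back to v.
The shortest such closed walk is cfg → codegen → cfg, length 2.

2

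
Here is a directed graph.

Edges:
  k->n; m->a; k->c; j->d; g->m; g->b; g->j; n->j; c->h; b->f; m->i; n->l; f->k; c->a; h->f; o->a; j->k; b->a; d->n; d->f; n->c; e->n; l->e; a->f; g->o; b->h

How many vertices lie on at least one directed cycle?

10

A vertex is on a directed cycle iff it belongs to a strongly connected component of size ≥ 2 (or has a self-loop).
The vertices on cycles are {a, c, d, e, f, h, j, k, l, n} — 10 in total.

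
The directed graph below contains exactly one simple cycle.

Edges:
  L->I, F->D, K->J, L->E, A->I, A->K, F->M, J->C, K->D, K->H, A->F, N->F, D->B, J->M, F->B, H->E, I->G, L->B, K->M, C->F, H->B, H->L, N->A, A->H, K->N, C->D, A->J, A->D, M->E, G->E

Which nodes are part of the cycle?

A, K, N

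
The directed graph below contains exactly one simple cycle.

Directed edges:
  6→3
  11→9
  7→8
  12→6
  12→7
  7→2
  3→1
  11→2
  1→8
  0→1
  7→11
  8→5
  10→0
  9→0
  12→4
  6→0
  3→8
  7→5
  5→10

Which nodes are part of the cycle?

DFS with gray/black marking from 1:
1 gray
  8 gray
    5 gray
      10 gray
        0 gray
          0→1: 1 is gray → back edge
Back edge closes the cycle 1 → 8 → 5 → 10 → 0 → 1; its vertices are {0, 1, 5, 8, 10}.

0, 1, 5, 8, 10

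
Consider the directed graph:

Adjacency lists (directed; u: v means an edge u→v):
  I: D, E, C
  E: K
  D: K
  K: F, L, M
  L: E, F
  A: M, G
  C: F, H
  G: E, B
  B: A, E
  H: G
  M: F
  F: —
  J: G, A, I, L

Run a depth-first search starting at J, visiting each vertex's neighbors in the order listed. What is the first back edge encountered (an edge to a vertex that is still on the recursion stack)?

DFS from J (visiting each vertex's neighbors in the order listed); mark gray on enter, black on exit:
J gray
  G gray
    E gray
      K gray
        F gray
        F black
        L gray
          L→E: E is gray → back edge
First back edge: L → E.

L→E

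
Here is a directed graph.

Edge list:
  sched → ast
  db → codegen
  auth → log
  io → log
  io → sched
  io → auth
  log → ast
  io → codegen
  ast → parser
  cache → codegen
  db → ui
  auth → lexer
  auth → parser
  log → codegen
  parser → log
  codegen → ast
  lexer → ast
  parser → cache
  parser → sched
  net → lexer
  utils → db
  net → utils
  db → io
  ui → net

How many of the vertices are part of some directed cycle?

A vertex is on a directed cycle iff it belongs to a strongly connected component of size ≥ 2 (or has a self-loop).
The vertices on cycles are {db, ui, ast, log, net, cache, sched, utils, parser, codegen} — 10 in total.

10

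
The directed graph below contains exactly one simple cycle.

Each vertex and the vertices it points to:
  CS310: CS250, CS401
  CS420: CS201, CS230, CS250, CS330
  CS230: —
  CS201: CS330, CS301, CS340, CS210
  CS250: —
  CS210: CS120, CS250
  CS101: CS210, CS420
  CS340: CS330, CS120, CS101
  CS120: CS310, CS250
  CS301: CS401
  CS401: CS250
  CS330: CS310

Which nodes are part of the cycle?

CS101, CS201, CS340, CS420

DFS with gray/black marking from CS101:
CS101 gray
  CS210 gray
    CS120 gray
      CS310 gray
        CS250 gray
        CS250 black
        CS401 gray
          CS401→CS250: CS250 black — skip
        CS401 black
      CS310 black
      CS120→CS250: CS250 black — skip
    CS120 black
    CS210→CS250: CS250 black — skip
  CS210 black
  CS420 gray
    CS201 gray
      CS330 gray
        CS330→CS310: CS310 black — skip
      CS330 black
      CS301 gray
        CS301→CS401: CS401 black — skip
      CS301 black
      CS340 gray
        CS340→CS330: CS330 black — skip
        CS340→CS120: CS120 black — skip
        CS340→CS101: CS101 is gray → back edge
Back edge closes the cycle CS101 → CS420 → CS201 → CS340 → CS101; its vertices are {CS101, CS201, CS340, CS420}.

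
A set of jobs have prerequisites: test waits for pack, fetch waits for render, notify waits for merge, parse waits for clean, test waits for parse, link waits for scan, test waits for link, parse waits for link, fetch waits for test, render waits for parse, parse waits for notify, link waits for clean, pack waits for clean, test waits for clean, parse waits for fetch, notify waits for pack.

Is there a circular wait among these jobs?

DFS with white/gray/black marking, starting from test:
test gray
  clean gray
  clean black
  link gray
    scan gray
    scan black
    link→clean: clean black — skip
  link black
  pack gray
    pack→clean: clean black — skip
  pack black
  parse gray
    notify gray
      merge gray
      merge black
      notify→pack: pack black — skip
    notify black
    parse→link: link black — skip
    fetch gray
      render gray
        render→parse: parse is gray → back edge
Back edge found, so a cycle exists: parse → fetch → render → parse.

Yes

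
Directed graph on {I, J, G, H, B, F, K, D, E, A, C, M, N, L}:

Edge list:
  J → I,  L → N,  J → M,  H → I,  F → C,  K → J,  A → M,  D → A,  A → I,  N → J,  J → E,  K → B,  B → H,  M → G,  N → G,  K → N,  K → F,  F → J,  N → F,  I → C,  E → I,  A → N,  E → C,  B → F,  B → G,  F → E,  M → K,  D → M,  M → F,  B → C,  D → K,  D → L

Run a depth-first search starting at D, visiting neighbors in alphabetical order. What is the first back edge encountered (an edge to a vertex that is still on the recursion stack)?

DFS from D (visiting neighbors in alphabetical order); mark gray on enter, black on exit:
D gray
  A gray
    I gray
      C gray
      C black
    I black
    M gray
      F gray
        F→C: C black — skip
        E gray
          E→C: C black — skip
          E→I: I black — skip
        E black
        J gray
          J→E: E black — skip
          J→I: I black — skip
          J→M: M is gray → back edge
First back edge: J → M.

J->M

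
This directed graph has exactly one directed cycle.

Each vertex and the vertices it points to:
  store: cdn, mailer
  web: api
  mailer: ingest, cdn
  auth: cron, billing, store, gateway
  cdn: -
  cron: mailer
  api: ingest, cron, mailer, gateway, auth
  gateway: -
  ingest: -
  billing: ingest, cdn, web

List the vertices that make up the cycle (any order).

api, web, auth, billing

DFS with gray/black marking from api:
api gray
  ingest gray
  ingest black
  cron gray
    mailer gray
      mailer→ingest: ingest black — skip
      cdn gray
      cdn black
    mailer black
  cron black
  api→mailer: mailer black — skip
  gateway gray
  gateway black
  auth gray
    auth→cron: cron black — skip
    billing gray
      billing→ingest: ingest black — skip
      billing→cdn: cdn black — skip
      web gray
        web→api: api is gray → back edge
Back edge closes the cycle api → auth → billing → web → api; its vertices are {api, web, auth, billing}.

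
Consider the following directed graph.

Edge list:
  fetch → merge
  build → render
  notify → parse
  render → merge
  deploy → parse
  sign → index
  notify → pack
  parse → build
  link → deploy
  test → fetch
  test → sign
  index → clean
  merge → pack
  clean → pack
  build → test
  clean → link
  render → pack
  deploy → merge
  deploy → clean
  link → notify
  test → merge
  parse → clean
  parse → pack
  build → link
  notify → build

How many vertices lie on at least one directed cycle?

9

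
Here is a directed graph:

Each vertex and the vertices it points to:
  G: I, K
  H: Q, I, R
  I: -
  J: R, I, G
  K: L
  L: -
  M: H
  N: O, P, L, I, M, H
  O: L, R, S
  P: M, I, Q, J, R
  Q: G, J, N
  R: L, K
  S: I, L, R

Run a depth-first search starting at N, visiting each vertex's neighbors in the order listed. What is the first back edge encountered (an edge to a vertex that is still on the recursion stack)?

DFS from N (visiting each vertex's neighbors in the order listed); mark gray on enter, black on exit:
N gray
  O gray
    L gray
    L black
    R gray
      R→L: L black — skip
      K gray
        K→L: L black — skip
      K black
    R black
    S gray
      I gray
      I black
      S→L: L black — skip
      S→R: R black — skip
    S black
  O black
  P gray
    M gray
      H gray
        Q gray
          G gray
            G→I: I black — skip
            G→K: K black — skip
          G black
          J gray
            J→R: R black — skip
            J→I: I black — skip
            J→G: G black — skip
          J black
          Q→N: N is gray → back edge
First back edge: Q → N.

Q->N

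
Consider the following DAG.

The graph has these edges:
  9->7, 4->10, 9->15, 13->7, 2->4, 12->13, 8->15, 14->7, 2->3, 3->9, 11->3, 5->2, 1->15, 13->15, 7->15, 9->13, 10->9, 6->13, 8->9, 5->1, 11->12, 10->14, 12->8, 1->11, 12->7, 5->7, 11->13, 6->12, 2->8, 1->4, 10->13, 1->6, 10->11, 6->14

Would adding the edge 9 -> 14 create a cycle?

No

Adding 9→14 creates a cycle iff 14 can already reach 9.
Explore from 14: no path reaches 9. The graph stays acyclic.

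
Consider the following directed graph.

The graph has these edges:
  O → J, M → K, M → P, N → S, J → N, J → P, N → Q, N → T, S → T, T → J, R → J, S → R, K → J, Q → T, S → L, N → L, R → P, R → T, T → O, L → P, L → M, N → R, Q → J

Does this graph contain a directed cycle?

Yes

DFS with white/gray/black marking, starting from M:
M gray
  P gray
  P black
  K gray
    J gray
      N gray
        Q gray
          Q→J: J is gray → back edge
Back edge found, so a cycle exists: J → N → Q → J.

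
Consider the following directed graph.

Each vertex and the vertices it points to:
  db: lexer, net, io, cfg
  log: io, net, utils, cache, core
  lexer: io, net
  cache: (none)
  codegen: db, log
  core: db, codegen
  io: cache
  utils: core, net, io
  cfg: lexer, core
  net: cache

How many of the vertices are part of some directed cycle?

A vertex is on a directed cycle iff it belongs to a strongly connected component of size ≥ 2 (or has a self-loop).
The vertices on cycles are {db, cfg, log, core, utils, codegen} — 6 in total.

6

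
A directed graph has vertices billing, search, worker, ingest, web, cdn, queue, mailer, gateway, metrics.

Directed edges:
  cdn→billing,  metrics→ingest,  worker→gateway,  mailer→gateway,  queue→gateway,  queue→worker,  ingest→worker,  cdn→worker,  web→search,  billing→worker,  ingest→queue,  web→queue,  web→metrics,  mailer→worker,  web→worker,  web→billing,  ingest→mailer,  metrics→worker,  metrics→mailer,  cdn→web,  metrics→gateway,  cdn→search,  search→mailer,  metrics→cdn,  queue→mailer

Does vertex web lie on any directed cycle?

Yes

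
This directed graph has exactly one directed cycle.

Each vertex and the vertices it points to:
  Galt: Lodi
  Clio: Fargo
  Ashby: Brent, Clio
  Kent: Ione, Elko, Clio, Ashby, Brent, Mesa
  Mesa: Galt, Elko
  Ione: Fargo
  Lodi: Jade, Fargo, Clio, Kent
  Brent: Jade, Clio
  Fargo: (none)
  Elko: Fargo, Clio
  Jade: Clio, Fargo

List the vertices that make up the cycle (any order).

Galt, Kent, Lodi, Mesa

DFS with gray/black marking from Kent:
Kent gray
  Ione gray
    Fargo gray
    Fargo black
  Ione black
  Elko gray
    Elko→Fargo: Fargo black — skip
    Clio gray
      Clio→Fargo: Fargo black — skip
    Clio black
  Elko black
  Kent→Clio: Clio black — skip
  Ashby gray
    Brent gray
      Jade gray
        Jade→Clio: Clio black — skip
        Jade→Fargo: Fargo black — skip
      Jade black
      Brent→Clio: Clio black — skip
    Brent black
    Ashby→Clio: Clio black — skip
  Ashby black
  Kent→Brent: Brent black — skip
  Mesa gray
    Galt gray
      Lodi gray
        Lodi→Jade: Jade black — skip
        Lodi→Fargo: Fargo black — skip
        Lodi→Clio: Clio black — skip
        Lodi→Kent: Kent is gray → back edge
Back edge closes the cycle Kent → Mesa → Galt → Lodi → Kent; its vertices are {Galt, Kent, Lodi, Mesa}.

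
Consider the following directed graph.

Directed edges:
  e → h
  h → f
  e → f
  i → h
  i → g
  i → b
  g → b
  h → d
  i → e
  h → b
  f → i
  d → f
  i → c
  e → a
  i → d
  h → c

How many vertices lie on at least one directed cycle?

A vertex is on a directed cycle iff it belongs to a strongly connected component of size ≥ 2 (or has a self-loop).
The vertices on cycles are {d, e, f, h, i} — 5 in total.

5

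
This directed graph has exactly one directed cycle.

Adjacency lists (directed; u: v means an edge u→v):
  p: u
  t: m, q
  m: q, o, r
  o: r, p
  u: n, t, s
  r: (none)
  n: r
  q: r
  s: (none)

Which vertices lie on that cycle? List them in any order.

DFS with gray/black marking from u:
u gray
  n gray
    r gray
    r black
  n black
  t gray
    m gray
      q gray
        q→r: r black — skip
      q black
      o gray
        o→r: r black — skip
        p gray
          p→u: u is gray → back edge
Back edge closes the cycle u → t → m → o → p → u; its vertices are {m, o, p, t, u}.

m, o, p, t, u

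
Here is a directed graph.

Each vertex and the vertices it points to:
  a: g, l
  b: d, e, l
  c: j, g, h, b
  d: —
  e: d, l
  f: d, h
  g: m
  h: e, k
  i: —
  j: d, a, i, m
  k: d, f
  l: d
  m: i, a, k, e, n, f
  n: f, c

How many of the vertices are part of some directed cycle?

A vertex is on a directed cycle iff it belongs to a strongly connected component of size ≥ 2 (or has a self-loop).
The vertices on cycles are {a, c, f, g, h, j, k, m, n} — 9 in total.

9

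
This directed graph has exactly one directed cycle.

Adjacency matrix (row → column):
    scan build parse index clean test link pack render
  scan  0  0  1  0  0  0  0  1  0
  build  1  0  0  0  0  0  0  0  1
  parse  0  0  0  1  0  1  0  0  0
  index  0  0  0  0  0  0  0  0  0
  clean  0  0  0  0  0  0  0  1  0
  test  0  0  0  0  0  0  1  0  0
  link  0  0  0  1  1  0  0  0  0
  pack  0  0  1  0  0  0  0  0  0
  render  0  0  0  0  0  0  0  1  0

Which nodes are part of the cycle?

DFS with gray/black marking from parse:
parse gray
  index gray
  index black
  test gray
    link gray
      clean gray
        pack gray
          pack→parse: parse is gray → back edge
Back edge closes the cycle parse → test → link → clean → pack → parse; its vertices are {link, pack, test, clean, parse}.

link, pack, test, clean, parse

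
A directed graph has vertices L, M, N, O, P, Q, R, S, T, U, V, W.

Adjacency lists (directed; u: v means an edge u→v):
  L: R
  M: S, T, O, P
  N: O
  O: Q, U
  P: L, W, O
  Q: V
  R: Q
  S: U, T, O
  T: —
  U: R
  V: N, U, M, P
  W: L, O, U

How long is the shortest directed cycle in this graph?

4

For each vertex v, BFS finds the shortest path from v back to v.
The shortest such closed walk is V → N → O → Q → V, length 4.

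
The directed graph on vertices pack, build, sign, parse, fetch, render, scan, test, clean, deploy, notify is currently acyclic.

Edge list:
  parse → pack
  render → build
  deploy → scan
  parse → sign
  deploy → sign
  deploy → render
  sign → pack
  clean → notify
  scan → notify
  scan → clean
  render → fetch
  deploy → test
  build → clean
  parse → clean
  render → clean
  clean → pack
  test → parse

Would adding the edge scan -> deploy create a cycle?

Yes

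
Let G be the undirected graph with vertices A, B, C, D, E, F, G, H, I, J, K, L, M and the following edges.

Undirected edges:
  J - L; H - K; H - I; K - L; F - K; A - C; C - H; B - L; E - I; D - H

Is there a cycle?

DFS, tracking each vertex's parent; an edge to a visited non-parent vertex closes a cycle.
Start from G:
visit G (parent –)
visit A (parent –)
  visit C (parent A)
    visit H (parent C)
      H–C: parent, skip
      visit K (parent H)
        visit F (parent K)
          F–K: parent, skip
        visit L (parent K)
          visit B (parent L)
            B–L: parent, skip
          visit J (parent L)
            J–L: parent, skip
          L–K: parent, skip
        K–H: parent, skip
      visit I (parent H)
        visit E (parent I)
          E–I: parent, skip
        I–H: parent, skip
      visit D (parent H)
        D–H: parent, skip
    C–A: parent, skip
visit M (parent –)
No non-parent visited neighbor found — the graph is a forest.

No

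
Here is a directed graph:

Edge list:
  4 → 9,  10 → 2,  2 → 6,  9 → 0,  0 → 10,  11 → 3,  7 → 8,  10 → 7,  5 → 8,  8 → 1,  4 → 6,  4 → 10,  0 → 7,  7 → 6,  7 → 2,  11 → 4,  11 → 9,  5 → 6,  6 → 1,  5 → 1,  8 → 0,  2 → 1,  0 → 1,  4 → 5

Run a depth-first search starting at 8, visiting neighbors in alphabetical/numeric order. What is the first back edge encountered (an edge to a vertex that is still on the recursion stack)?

DFS from 8 (visiting neighbors in alphabetical/numeric order); mark gray on enter, black on exit:
8 gray
  0 gray
    1 gray
    1 black
    7 gray
      2 gray
        2→1: 1 black — skip
        6 gray
          6→1: 1 black — skip
        6 black
      2 black
      7→6: 6 black — skip
      7→8: 8 is gray → back edge
First back edge: 7 → 8.

7->8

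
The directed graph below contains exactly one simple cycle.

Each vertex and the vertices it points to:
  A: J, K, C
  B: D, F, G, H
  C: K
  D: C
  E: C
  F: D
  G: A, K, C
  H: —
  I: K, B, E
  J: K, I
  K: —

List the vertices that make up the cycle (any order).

DFS with gray/black marking from I:
I gray
  K gray
  K black
  B gray
    D gray
      C gray
        C→K: K black — skip
      C black
    D black
    F gray
      F→D: D black — skip
    F black
    G gray
      A gray
        J gray
          J→K: K black — skip
          J→I: I is gray → back edge
Back edge closes the cycle I → B → G → A → J → I; its vertices are {A, B, G, I, J}.

A, B, G, I, J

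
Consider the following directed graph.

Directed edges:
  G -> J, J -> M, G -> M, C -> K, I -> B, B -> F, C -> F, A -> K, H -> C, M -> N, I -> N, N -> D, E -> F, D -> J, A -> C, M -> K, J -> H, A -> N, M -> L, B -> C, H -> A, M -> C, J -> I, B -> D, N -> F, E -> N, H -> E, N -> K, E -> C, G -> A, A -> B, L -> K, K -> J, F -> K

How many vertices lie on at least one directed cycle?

A vertex is on a directed cycle iff it belongs to a strongly connected component of size ≥ 2 (or has a self-loop).
The vertices on cycles are {A, B, C, D, E, F, H, I, J, K, L, M, N} — 13 in total.

13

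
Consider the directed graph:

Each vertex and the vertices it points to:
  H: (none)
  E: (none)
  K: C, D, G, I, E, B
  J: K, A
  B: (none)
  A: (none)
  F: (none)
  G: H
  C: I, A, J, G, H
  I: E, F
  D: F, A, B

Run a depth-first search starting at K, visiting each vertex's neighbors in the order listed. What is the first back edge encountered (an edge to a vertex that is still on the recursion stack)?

J->K

DFS from K (visiting each vertex's neighbors in the order listed); mark gray on enter, black on exit:
K gray
  C gray
    I gray
      E gray
      E black
      F gray
      F black
    I black
    A gray
    A black
    J gray
      J→K: K is gray → back edge
First back edge: J → K.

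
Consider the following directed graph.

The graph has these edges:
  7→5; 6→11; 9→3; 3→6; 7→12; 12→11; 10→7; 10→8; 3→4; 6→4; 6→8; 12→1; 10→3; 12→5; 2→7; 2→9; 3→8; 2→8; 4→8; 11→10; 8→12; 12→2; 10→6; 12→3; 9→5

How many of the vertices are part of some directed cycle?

A vertex is on a directed cycle iff it belongs to a strongly connected component of size ≥ 2 (or has a self-loop).
The vertices on cycles are {2, 3, 4, 6, 7, 8, 9, 10, 11, 12} — 10 in total.

10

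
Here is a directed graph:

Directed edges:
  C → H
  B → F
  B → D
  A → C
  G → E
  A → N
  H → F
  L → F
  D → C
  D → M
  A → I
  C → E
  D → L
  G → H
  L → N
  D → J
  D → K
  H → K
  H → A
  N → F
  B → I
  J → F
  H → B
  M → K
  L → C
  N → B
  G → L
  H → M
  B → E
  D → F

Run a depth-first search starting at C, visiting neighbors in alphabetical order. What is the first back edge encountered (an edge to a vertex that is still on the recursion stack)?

A->C

DFS from C (visiting neighbors in alphabetical order); mark gray on enter, black on exit:
C gray
  E gray
  E black
  H gray
    A gray
      A→C: C is gray → back edge
First back edge: A → C.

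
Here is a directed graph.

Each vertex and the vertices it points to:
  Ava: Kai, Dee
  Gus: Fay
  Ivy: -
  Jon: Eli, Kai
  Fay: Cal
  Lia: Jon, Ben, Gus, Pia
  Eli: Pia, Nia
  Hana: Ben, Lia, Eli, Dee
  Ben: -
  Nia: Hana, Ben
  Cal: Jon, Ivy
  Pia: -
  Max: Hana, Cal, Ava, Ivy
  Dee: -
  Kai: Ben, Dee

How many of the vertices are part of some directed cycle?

A vertex is on a directed cycle iff it belongs to a strongly connected component of size ≥ 2 (or has a self-loop).
The vertices on cycles are {Cal, Eli, Fay, Gus, Jon, Lia, Nia, Hana} — 8 in total.

8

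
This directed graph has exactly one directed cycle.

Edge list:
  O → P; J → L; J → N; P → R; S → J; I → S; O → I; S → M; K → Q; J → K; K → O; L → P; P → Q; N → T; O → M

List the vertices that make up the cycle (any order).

DFS with gray/black marking from J:
J gray
  N gray
    T gray
    T black
  N black
  L gray
    P gray
      R gray
      R black
      Q gray
      Q black
    P black
  L black
  K gray
    K→Q: Q black — skip
    O gray
      O→P: P black — skip
      I gray
        S gray
          M gray
          M black
          S→J: J is gray → back edge
Back edge closes the cycle J → K → O → I → S → J; its vertices are {I, J, K, O, S}.

I, J, K, O, S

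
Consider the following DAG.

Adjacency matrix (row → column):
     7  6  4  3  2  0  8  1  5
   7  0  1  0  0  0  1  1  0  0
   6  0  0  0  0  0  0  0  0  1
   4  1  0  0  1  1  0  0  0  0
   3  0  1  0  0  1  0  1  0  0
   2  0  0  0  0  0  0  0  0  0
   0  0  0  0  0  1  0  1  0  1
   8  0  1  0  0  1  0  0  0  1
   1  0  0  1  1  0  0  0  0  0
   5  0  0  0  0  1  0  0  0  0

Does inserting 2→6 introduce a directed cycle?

Yes

Adding 2→6 creates a cycle iff 6 can already reach 2.
Path from 6: 6 → 5 → 2.
So 6 → … → 2 → 6 is a cycle.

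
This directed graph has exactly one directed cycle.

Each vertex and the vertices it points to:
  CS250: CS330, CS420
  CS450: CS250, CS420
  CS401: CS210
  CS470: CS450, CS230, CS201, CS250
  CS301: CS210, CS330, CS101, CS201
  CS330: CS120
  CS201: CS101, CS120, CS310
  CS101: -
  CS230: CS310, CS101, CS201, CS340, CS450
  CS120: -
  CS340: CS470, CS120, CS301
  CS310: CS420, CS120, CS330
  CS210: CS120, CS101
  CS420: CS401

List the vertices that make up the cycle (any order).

CS230, CS340, CS470

DFS with gray/black marking from CS340:
CS340 gray
  CS470 gray
    CS450 gray
      CS250 gray
        CS330 gray
          CS120 gray
          CS120 black
        CS330 black
        CS420 gray
          CS401 gray
            CS210 gray
              CS210→CS120: CS120 black — skip
              CS101 gray
              CS101 black
            CS210 black
          CS401 black
        CS420 black
      CS250 black
      CS450→CS420: CS420 black — skip
    CS450 black
    CS230 gray
      CS310 gray
        CS310→CS420: CS420 black — skip
        CS310→CS120: CS120 black — skip
        CS310→CS330: CS330 black — skip
      CS310 black
      CS230→CS101: CS101 black — skip
      CS201 gray
        CS201→CS101: CS101 black — skip
        CS201→CS120: CS120 black — skip
        CS201→CS310: CS310 black — skip
      CS201 black
      CS230→CS340: CS340 is gray → back edge
Back edge closes the cycle CS340 → CS470 → CS230 → CS340; its vertices are {CS230, CS340, CS470}.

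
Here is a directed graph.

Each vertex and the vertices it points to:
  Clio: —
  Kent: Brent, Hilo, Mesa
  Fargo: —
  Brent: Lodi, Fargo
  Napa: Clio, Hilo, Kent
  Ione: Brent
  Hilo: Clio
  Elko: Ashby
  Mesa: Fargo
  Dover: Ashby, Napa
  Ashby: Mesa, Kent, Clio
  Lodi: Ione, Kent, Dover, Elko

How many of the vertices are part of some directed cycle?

8

A vertex is on a directed cycle iff it belongs to a strongly connected component of size ≥ 2 (or has a self-loop).
The vertices on cycles are {Elko, Ione, Kent, Lodi, Napa, Ashby, Brent, Dover} — 8 in total.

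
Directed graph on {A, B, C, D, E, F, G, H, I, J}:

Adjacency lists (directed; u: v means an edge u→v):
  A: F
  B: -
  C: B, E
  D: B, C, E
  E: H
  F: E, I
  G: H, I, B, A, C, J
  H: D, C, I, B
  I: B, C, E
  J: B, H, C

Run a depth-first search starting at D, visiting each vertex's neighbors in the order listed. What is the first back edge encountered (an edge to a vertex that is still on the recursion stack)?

H->D

DFS from D (visiting each vertex's neighbors in the order listed); mark gray on enter, black on exit:
D gray
  B gray
  B black
  C gray
    C→B: B black — skip
    E gray
      H gray
        H→D: D is gray → back edge
First back edge: H → D.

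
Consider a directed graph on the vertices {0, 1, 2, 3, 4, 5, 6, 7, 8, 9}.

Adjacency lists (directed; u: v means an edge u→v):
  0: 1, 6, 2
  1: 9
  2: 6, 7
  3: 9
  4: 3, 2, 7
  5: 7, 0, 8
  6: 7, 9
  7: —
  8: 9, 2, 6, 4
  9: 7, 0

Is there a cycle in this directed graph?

DFS with white/gray/black marking, starting from 1:
1 gray
  9 gray
    7 gray
    7 black
    0 gray
      0→1: 1 is gray → back edge
Back edge found, so a cycle exists: 1 → 9 → 0 → 1.

Yes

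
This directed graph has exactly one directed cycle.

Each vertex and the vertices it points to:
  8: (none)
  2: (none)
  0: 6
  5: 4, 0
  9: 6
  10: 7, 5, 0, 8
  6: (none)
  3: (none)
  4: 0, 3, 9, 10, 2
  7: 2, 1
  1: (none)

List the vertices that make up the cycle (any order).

DFS with gray/black marking from 10:
10 gray
  7 gray
    2 gray
    2 black
    1 gray
    1 black
  7 black
  5 gray
    4 gray
      0 gray
        6 gray
        6 black
      0 black
      3 gray
      3 black
      9 gray
        9→6: 6 black — skip
      9 black
      4→10: 10 is gray → back edge
Back edge closes the cycle 10 → 5 → 4 → 10; its vertices are {4, 5, 10}.

4, 5, 10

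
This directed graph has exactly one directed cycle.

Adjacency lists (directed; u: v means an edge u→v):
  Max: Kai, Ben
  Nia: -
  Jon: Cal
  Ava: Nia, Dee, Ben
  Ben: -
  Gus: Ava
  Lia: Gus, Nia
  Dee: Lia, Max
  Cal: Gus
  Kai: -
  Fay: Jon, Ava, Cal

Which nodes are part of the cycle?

Ava, Dee, Gus, Lia

DFS with gray/black marking from Ava:
Ava gray
  Nia gray
  Nia black
  Dee gray
    Lia gray
      Gus gray
        Gus→Ava: Ava is gray → back edge
Back edge closes the cycle Ava → Dee → Lia → Gus → Ava; its vertices are {Ava, Dee, Gus, Lia}.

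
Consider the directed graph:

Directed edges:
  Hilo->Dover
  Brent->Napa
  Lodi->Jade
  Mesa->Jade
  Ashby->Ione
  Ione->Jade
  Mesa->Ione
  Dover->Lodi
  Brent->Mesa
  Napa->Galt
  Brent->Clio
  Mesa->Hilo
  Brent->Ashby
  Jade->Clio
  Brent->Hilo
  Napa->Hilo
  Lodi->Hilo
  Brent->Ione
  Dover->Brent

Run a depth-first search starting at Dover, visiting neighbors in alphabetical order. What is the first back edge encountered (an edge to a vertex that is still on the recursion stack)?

DFS from Dover (visiting neighbors in alphabetical order); mark gray on enter, black on exit:
Dover gray
  Brent gray
    Ashby gray
      Ione gray
        Jade gray
          Clio gray
          Clio black
        Jade black
      Ione black
    Ashby black
    Brent→Clio: Clio black — skip
    Hilo gray
      Hilo→Dover: Dover is gray → back edge
First back edge: Hilo → Dover.

Hilo->Dover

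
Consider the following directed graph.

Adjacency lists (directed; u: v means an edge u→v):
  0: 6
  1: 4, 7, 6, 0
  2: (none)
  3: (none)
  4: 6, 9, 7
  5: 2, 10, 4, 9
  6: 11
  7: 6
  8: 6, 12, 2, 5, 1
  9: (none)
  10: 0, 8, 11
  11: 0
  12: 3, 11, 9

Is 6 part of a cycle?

Yes

6 is on a cycle iff 6 can reach itself via ≥1 edge.
6 → 11 → 0 → 6 — yes.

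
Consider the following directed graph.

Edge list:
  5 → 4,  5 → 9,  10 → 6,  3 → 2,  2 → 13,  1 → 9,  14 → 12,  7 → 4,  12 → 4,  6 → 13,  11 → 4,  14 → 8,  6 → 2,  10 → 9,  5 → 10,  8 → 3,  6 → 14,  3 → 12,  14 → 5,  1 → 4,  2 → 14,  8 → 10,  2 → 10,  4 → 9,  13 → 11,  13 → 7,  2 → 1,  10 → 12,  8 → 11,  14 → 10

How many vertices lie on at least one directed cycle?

A vertex is on a directed cycle iff it belongs to a strongly connected component of size ≥ 2 (or has a self-loop).
The vertices on cycles are {2, 3, 5, 6, 8, 10, 14} — 7 in total.

7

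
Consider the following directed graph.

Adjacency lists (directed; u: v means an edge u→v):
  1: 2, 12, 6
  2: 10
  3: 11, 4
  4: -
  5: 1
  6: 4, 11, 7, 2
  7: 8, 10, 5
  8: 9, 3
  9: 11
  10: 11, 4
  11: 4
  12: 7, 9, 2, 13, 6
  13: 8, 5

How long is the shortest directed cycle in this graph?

For each vertex v, BFS finds the shortest path from v back to v.
The shortest such closed walk is 12 → 7 → 5 → 1 → 12, length 4.

4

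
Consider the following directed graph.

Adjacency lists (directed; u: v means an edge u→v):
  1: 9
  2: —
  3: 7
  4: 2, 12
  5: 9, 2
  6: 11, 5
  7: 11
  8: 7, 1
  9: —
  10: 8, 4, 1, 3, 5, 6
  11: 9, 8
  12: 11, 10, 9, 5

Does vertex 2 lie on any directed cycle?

No

2 lies on a cycle iff there is a path from 2 back to itself.
Exploring from 2, it never reaches itself; equivalently, its strongly connected component is a singleton.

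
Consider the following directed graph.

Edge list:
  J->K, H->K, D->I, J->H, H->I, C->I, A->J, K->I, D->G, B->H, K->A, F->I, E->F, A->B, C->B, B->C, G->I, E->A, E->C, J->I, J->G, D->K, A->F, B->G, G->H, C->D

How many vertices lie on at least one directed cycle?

8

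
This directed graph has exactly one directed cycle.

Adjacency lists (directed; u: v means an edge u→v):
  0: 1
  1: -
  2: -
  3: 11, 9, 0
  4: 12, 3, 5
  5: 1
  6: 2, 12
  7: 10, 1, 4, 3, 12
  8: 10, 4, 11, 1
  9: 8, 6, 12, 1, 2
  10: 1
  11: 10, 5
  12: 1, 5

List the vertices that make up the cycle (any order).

3, 4, 8, 9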